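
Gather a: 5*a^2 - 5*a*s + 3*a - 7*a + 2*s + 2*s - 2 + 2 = 5*a^2 + a*(-5*s - 4) + 4*s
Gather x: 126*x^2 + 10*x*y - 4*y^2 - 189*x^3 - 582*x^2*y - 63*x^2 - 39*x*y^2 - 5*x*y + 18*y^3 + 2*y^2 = -189*x^3 + x^2*(63 - 582*y) + x*(-39*y^2 + 5*y) + 18*y^3 - 2*y^2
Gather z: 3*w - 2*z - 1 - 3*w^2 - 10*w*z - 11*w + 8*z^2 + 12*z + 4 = -3*w^2 - 8*w + 8*z^2 + z*(10 - 10*w) + 3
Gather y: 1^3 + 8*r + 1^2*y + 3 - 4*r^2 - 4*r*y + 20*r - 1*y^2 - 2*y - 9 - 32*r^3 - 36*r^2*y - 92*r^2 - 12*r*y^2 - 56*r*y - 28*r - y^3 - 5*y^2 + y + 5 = -32*r^3 - 96*r^2 - y^3 + y^2*(-12*r - 6) + y*(-36*r^2 - 60*r)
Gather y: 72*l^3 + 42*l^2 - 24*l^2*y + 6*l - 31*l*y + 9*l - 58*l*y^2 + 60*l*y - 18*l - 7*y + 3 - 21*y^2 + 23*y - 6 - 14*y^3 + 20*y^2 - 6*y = 72*l^3 + 42*l^2 - 3*l - 14*y^3 + y^2*(-58*l - 1) + y*(-24*l^2 + 29*l + 10) - 3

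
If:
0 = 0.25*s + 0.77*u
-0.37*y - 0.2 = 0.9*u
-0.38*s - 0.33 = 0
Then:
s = -0.87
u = 0.28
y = -1.23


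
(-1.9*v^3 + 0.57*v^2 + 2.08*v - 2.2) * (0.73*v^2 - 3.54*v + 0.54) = -1.387*v^5 + 7.1421*v^4 - 1.5254*v^3 - 8.6614*v^2 + 8.9112*v - 1.188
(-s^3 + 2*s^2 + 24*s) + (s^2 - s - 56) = -s^3 + 3*s^2 + 23*s - 56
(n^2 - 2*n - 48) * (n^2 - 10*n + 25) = n^4 - 12*n^3 - 3*n^2 + 430*n - 1200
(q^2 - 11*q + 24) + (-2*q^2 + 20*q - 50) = -q^2 + 9*q - 26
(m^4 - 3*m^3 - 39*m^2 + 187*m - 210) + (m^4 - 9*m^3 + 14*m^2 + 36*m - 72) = 2*m^4 - 12*m^3 - 25*m^2 + 223*m - 282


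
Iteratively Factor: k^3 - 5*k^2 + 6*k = (k - 2)*(k^2 - 3*k) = k*(k - 2)*(k - 3)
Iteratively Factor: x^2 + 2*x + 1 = (x + 1)*(x + 1)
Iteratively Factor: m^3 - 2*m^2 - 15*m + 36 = (m + 4)*(m^2 - 6*m + 9) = (m - 3)*(m + 4)*(m - 3)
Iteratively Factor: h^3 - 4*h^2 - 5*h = (h + 1)*(h^2 - 5*h) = h*(h + 1)*(h - 5)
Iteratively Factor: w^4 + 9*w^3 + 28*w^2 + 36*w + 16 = (w + 1)*(w^3 + 8*w^2 + 20*w + 16) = (w + 1)*(w + 2)*(w^2 + 6*w + 8) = (w + 1)*(w + 2)*(w + 4)*(w + 2)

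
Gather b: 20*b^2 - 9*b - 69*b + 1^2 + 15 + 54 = 20*b^2 - 78*b + 70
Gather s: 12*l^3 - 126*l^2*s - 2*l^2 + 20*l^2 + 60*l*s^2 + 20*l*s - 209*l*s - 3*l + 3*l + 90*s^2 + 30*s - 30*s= 12*l^3 + 18*l^2 + s^2*(60*l + 90) + s*(-126*l^2 - 189*l)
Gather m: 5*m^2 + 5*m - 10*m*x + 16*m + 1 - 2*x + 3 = 5*m^2 + m*(21 - 10*x) - 2*x + 4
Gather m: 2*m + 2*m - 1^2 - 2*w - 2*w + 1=4*m - 4*w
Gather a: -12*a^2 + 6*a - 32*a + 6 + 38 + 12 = -12*a^2 - 26*a + 56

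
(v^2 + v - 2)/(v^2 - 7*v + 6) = (v + 2)/(v - 6)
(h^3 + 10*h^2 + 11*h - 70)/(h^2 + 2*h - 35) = (h^2 + 3*h - 10)/(h - 5)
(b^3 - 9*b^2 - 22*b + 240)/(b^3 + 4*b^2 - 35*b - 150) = (b - 8)/(b + 5)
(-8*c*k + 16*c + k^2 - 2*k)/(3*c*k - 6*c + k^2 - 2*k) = (-8*c + k)/(3*c + k)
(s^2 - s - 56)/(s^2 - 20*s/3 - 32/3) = 3*(s + 7)/(3*s + 4)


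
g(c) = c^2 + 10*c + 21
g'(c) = 2*c + 10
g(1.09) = 33.09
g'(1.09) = 12.18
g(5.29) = 101.88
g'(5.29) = 20.58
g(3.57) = 69.44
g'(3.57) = 17.14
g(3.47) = 67.74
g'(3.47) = 16.94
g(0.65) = 27.92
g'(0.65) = 11.30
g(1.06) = 32.72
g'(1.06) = 12.12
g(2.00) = 45.00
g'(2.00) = 14.00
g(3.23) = 63.73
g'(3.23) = 16.46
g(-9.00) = 12.00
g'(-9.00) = -8.00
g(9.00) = 192.00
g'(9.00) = 28.00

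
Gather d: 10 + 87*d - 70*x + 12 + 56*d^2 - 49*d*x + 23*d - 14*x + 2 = 56*d^2 + d*(110 - 49*x) - 84*x + 24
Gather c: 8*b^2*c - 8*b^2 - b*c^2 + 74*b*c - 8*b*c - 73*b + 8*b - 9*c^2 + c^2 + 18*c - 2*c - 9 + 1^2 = -8*b^2 - 65*b + c^2*(-b - 8) + c*(8*b^2 + 66*b + 16) - 8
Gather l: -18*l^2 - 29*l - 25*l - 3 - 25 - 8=-18*l^2 - 54*l - 36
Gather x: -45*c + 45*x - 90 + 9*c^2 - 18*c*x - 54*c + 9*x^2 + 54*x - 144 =9*c^2 - 99*c + 9*x^2 + x*(99 - 18*c) - 234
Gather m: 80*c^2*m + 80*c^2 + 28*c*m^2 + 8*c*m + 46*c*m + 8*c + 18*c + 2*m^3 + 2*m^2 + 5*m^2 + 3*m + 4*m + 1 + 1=80*c^2 + 26*c + 2*m^3 + m^2*(28*c + 7) + m*(80*c^2 + 54*c + 7) + 2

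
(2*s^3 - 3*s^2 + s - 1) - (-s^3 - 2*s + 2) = 3*s^3 - 3*s^2 + 3*s - 3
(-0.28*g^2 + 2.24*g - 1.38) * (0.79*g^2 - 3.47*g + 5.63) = -0.2212*g^4 + 2.7412*g^3 - 10.4394*g^2 + 17.3998*g - 7.7694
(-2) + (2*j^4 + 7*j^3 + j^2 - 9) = 2*j^4 + 7*j^3 + j^2 - 11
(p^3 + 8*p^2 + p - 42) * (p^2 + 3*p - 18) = p^5 + 11*p^4 + 7*p^3 - 183*p^2 - 144*p + 756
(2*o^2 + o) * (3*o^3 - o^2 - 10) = 6*o^5 + o^4 - o^3 - 20*o^2 - 10*o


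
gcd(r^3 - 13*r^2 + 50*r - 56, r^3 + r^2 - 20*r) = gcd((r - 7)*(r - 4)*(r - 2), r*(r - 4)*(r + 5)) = r - 4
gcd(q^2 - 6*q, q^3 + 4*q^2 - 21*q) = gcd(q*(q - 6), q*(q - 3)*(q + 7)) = q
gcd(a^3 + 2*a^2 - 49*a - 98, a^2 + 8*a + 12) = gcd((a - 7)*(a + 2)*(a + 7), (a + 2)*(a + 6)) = a + 2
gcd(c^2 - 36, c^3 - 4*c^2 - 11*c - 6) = c - 6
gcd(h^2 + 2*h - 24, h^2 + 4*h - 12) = h + 6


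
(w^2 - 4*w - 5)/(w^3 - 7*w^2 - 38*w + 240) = (w + 1)/(w^2 - 2*w - 48)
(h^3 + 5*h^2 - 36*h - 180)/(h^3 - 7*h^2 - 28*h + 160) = (h^2 - 36)/(h^2 - 12*h + 32)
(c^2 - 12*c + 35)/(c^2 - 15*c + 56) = (c - 5)/(c - 8)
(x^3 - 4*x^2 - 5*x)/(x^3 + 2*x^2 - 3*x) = (x^2 - 4*x - 5)/(x^2 + 2*x - 3)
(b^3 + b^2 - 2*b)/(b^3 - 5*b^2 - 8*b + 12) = b/(b - 6)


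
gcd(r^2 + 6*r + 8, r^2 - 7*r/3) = 1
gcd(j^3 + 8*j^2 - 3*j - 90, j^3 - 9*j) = j - 3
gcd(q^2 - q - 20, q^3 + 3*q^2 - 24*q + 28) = 1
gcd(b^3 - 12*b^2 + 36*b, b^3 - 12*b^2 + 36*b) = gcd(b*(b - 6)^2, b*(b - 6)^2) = b^3 - 12*b^2 + 36*b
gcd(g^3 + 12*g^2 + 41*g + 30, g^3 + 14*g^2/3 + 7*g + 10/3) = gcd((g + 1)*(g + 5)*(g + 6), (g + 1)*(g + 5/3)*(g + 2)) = g + 1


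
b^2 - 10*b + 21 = (b - 7)*(b - 3)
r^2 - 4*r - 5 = (r - 5)*(r + 1)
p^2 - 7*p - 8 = (p - 8)*(p + 1)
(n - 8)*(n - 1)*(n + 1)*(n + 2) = n^4 - 6*n^3 - 17*n^2 + 6*n + 16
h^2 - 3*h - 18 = (h - 6)*(h + 3)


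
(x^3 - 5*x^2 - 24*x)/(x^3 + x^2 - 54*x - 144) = x/(x + 6)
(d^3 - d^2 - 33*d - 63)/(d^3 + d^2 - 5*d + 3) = (d^2 - 4*d - 21)/(d^2 - 2*d + 1)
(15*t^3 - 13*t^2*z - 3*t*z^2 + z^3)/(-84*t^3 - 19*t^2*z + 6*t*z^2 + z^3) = (5*t^2 - 6*t*z + z^2)/(-28*t^2 + 3*t*z + z^2)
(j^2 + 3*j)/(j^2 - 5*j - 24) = j/(j - 8)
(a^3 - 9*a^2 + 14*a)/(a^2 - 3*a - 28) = a*(a - 2)/(a + 4)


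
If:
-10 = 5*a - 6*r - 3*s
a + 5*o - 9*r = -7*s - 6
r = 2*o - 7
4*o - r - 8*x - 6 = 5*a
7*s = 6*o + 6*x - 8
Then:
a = 17819/2189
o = 15667/2189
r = 16011/2189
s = 4973/2189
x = -1263/398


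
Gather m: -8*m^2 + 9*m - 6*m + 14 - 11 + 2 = -8*m^2 + 3*m + 5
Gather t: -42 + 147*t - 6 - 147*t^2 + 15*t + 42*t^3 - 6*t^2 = 42*t^3 - 153*t^2 + 162*t - 48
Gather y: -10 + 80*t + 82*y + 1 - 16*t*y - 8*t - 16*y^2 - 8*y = 72*t - 16*y^2 + y*(74 - 16*t) - 9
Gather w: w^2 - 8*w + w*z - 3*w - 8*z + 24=w^2 + w*(z - 11) - 8*z + 24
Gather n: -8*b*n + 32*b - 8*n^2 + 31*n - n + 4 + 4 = 32*b - 8*n^2 + n*(30 - 8*b) + 8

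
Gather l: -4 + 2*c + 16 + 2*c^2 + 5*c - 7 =2*c^2 + 7*c + 5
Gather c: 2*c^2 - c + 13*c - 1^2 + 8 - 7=2*c^2 + 12*c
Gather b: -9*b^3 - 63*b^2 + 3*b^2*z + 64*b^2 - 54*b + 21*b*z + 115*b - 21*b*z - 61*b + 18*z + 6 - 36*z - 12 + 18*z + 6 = -9*b^3 + b^2*(3*z + 1)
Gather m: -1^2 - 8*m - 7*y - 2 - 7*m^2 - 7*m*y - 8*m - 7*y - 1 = -7*m^2 + m*(-7*y - 16) - 14*y - 4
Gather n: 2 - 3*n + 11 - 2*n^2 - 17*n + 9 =-2*n^2 - 20*n + 22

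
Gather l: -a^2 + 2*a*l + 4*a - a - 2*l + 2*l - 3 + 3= -a^2 + 2*a*l + 3*a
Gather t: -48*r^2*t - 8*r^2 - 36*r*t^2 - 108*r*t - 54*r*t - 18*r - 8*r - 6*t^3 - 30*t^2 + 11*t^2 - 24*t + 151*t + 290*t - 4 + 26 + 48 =-8*r^2 - 26*r - 6*t^3 + t^2*(-36*r - 19) + t*(-48*r^2 - 162*r + 417) + 70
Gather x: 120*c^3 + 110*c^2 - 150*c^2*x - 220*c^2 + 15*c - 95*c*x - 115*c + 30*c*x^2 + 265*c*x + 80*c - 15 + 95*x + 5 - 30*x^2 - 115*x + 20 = 120*c^3 - 110*c^2 - 20*c + x^2*(30*c - 30) + x*(-150*c^2 + 170*c - 20) + 10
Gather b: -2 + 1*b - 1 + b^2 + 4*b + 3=b^2 + 5*b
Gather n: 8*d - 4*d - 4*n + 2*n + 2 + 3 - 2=4*d - 2*n + 3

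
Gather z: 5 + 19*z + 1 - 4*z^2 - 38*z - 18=-4*z^2 - 19*z - 12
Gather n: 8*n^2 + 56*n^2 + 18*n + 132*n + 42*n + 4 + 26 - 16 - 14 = 64*n^2 + 192*n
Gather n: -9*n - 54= -9*n - 54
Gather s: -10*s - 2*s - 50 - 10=-12*s - 60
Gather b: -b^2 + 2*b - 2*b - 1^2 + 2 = 1 - b^2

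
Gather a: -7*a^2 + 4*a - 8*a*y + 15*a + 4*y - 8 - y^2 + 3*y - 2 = -7*a^2 + a*(19 - 8*y) - y^2 + 7*y - 10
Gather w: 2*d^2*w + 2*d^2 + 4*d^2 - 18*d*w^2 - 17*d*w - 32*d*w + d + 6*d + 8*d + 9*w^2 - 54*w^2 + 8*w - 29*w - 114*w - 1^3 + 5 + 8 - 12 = 6*d^2 + 15*d + w^2*(-18*d - 45) + w*(2*d^2 - 49*d - 135)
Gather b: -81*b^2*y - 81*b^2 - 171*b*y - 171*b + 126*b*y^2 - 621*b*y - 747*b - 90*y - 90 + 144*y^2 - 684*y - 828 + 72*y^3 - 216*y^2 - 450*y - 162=b^2*(-81*y - 81) + b*(126*y^2 - 792*y - 918) + 72*y^3 - 72*y^2 - 1224*y - 1080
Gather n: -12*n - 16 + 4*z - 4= -12*n + 4*z - 20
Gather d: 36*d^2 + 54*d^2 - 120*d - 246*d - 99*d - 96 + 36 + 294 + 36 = 90*d^2 - 465*d + 270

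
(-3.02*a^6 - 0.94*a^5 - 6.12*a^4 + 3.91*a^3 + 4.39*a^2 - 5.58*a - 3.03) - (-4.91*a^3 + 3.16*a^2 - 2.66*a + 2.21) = -3.02*a^6 - 0.94*a^5 - 6.12*a^4 + 8.82*a^3 + 1.23*a^2 - 2.92*a - 5.24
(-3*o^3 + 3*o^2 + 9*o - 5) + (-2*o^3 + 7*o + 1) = -5*o^3 + 3*o^2 + 16*o - 4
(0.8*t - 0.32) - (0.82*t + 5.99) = -0.0199999999999999*t - 6.31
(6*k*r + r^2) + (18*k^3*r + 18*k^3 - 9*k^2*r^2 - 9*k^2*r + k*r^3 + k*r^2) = 18*k^3*r + 18*k^3 - 9*k^2*r^2 - 9*k^2*r + k*r^3 + k*r^2 + 6*k*r + r^2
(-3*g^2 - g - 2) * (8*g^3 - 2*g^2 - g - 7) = -24*g^5 - 2*g^4 - 11*g^3 + 26*g^2 + 9*g + 14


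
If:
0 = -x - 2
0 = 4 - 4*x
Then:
No Solution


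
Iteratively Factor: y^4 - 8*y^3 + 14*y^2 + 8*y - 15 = (y - 3)*(y^3 - 5*y^2 - y + 5) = (y - 3)*(y - 1)*(y^2 - 4*y - 5) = (y - 3)*(y - 1)*(y + 1)*(y - 5)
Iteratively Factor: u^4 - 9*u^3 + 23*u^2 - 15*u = (u)*(u^3 - 9*u^2 + 23*u - 15) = u*(u - 1)*(u^2 - 8*u + 15) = u*(u - 5)*(u - 1)*(u - 3)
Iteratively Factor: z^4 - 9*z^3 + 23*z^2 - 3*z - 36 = (z + 1)*(z^3 - 10*z^2 + 33*z - 36) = (z - 4)*(z + 1)*(z^2 - 6*z + 9) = (z - 4)*(z - 3)*(z + 1)*(z - 3)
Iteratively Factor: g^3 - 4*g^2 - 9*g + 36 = (g - 3)*(g^2 - g - 12) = (g - 3)*(g + 3)*(g - 4)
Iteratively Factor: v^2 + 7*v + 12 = (v + 3)*(v + 4)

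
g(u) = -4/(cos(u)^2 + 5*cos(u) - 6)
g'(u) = -4*(2*sin(u)*cos(u) + 5*sin(u))/(cos(u)^2 + 5*cos(u) - 6)^2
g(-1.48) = 0.72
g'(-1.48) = 0.67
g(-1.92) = 0.53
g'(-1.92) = 0.28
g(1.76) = 0.58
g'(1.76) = -0.38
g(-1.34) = 0.83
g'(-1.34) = 0.92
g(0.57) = 3.70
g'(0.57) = -12.33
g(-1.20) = 0.99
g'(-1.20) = 1.30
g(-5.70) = 3.54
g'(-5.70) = -11.51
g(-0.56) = 3.82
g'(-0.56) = 13.00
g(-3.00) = 0.40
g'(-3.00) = 0.02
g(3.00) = 0.40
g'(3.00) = -0.02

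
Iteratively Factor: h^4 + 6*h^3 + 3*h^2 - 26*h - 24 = (h + 3)*(h^3 + 3*h^2 - 6*h - 8) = (h + 3)*(h + 4)*(h^2 - h - 2) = (h - 2)*(h + 3)*(h + 4)*(h + 1)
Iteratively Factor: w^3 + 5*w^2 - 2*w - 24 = (w + 3)*(w^2 + 2*w - 8) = (w - 2)*(w + 3)*(w + 4)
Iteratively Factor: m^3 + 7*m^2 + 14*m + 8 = (m + 2)*(m^2 + 5*m + 4) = (m + 1)*(m + 2)*(m + 4)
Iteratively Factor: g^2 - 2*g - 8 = (g - 4)*(g + 2)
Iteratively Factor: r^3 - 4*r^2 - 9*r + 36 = (r - 4)*(r^2 - 9) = (r - 4)*(r + 3)*(r - 3)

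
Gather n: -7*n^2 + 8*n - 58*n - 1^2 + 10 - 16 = -7*n^2 - 50*n - 7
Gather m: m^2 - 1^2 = m^2 - 1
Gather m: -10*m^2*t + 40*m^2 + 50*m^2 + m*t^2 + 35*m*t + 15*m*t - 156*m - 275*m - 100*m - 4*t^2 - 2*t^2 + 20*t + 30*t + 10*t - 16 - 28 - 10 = m^2*(90 - 10*t) + m*(t^2 + 50*t - 531) - 6*t^2 + 60*t - 54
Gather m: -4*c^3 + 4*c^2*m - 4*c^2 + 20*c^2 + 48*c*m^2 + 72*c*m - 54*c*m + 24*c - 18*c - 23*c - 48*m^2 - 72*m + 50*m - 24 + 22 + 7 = -4*c^3 + 16*c^2 - 17*c + m^2*(48*c - 48) + m*(4*c^2 + 18*c - 22) + 5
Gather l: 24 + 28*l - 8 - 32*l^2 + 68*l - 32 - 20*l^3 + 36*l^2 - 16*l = -20*l^3 + 4*l^2 + 80*l - 16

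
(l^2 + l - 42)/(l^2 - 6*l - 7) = (-l^2 - l + 42)/(-l^2 + 6*l + 7)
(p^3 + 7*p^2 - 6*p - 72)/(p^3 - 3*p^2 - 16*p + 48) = (p + 6)/(p - 4)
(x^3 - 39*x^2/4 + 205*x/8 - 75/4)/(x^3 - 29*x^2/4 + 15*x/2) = (x - 5/2)/x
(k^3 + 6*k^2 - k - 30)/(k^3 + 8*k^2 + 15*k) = (k - 2)/k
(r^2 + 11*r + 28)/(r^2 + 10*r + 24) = (r + 7)/(r + 6)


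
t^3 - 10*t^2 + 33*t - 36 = (t - 4)*(t - 3)^2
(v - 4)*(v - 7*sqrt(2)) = v^2 - 7*sqrt(2)*v - 4*v + 28*sqrt(2)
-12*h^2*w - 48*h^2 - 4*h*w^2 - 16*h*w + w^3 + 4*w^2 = (-6*h + w)*(2*h + w)*(w + 4)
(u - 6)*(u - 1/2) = u^2 - 13*u/2 + 3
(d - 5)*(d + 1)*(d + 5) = d^3 + d^2 - 25*d - 25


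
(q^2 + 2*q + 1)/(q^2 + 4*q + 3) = (q + 1)/(q + 3)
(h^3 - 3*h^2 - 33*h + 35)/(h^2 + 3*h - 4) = (h^2 - 2*h - 35)/(h + 4)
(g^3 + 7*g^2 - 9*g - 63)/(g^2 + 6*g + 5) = (g^3 + 7*g^2 - 9*g - 63)/(g^2 + 6*g + 5)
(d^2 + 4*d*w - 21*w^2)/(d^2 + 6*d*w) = (d^2 + 4*d*w - 21*w^2)/(d*(d + 6*w))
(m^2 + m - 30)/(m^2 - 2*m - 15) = (m + 6)/(m + 3)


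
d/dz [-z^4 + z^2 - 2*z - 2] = -4*z^3 + 2*z - 2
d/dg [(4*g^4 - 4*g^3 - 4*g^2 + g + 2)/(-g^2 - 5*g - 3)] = (-8*g^5 - 56*g^4 - 8*g^3 + 57*g^2 + 28*g + 7)/(g^4 + 10*g^3 + 31*g^2 + 30*g + 9)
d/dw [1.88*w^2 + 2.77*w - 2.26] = 3.76*w + 2.77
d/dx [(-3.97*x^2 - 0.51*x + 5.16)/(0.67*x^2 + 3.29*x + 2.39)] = (-12.7196*x^2 - 25.891*x - 18.1953)/(0.4489*x^4 + 4.4086*x^3 + 14.0267*x^2 + 15.7262*x + 5.7121)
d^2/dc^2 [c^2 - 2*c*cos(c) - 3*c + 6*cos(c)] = 2*c*cos(c) + 4*sin(c) - 6*cos(c) + 2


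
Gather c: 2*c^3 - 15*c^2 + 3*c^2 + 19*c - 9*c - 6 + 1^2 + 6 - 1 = 2*c^3 - 12*c^2 + 10*c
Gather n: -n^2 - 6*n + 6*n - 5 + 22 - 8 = 9 - n^2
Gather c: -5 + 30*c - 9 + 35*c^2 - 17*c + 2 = 35*c^2 + 13*c - 12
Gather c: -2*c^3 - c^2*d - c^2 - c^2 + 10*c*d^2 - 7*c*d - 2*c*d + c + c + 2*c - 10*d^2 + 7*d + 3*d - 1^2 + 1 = -2*c^3 + c^2*(-d - 2) + c*(10*d^2 - 9*d + 4) - 10*d^2 + 10*d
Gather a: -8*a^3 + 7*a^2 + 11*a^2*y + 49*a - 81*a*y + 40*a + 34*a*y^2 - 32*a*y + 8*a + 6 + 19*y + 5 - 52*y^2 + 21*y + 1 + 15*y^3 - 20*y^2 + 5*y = -8*a^3 + a^2*(11*y + 7) + a*(34*y^2 - 113*y + 97) + 15*y^3 - 72*y^2 + 45*y + 12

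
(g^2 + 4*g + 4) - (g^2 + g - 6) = 3*g + 10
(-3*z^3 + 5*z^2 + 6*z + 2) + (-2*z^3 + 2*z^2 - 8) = -5*z^3 + 7*z^2 + 6*z - 6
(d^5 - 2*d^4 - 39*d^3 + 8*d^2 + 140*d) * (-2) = -2*d^5 + 4*d^4 + 78*d^3 - 16*d^2 - 280*d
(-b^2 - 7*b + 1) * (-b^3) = b^5 + 7*b^4 - b^3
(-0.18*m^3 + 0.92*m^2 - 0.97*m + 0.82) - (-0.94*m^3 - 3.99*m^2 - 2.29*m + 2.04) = 0.76*m^3 + 4.91*m^2 + 1.32*m - 1.22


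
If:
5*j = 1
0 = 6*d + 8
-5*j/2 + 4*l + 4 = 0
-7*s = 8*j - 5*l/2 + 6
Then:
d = -4/3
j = 1/5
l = -7/8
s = -783/560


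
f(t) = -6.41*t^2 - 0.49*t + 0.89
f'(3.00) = -38.95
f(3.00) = -58.27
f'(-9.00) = 114.89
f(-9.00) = -513.91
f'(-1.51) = 18.87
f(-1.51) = -12.99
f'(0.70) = -9.46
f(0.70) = -2.59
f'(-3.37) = 42.71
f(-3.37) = -70.26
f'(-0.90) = 11.05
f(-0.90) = -3.86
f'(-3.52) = 44.64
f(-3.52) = -76.81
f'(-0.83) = 10.15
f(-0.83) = -3.12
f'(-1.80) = 22.59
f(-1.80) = -19.00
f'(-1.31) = 16.30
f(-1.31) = -9.47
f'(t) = -12.82*t - 0.49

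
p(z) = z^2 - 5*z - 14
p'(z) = 2*z - 5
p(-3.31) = 13.51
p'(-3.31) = -11.62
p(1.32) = -18.86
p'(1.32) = -2.36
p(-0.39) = -11.90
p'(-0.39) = -5.78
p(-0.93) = -8.49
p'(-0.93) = -6.86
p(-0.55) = -10.95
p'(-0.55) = -6.10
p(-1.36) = -5.35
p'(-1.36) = -7.72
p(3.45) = -19.35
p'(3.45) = 1.90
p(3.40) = -19.44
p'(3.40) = 1.80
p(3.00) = -20.00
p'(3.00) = 1.00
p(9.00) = 22.00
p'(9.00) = 13.00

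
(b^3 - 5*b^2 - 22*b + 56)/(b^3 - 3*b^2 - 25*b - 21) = (b^2 + 2*b - 8)/(b^2 + 4*b + 3)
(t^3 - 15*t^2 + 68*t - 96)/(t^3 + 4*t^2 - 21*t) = (t^2 - 12*t + 32)/(t*(t + 7))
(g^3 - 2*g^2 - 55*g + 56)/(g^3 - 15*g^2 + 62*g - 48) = (g + 7)/(g - 6)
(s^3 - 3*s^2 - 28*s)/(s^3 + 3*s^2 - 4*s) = (s - 7)/(s - 1)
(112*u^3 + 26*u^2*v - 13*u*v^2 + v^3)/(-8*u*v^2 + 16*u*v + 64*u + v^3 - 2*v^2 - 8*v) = (-14*u^2 - 5*u*v + v^2)/(v^2 - 2*v - 8)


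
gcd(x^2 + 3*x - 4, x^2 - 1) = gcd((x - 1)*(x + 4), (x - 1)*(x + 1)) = x - 1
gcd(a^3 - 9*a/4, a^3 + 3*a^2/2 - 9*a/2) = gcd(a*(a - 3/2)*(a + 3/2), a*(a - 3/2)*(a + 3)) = a^2 - 3*a/2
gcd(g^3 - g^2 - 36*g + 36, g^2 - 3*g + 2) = g - 1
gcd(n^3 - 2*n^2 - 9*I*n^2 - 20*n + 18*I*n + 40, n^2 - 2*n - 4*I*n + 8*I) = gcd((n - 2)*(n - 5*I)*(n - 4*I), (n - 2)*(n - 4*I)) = n^2 + n*(-2 - 4*I) + 8*I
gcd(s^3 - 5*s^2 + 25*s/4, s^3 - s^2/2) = s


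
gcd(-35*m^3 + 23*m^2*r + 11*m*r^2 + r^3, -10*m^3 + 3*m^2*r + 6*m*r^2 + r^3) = -5*m^2 + 4*m*r + r^2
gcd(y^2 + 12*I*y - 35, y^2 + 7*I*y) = y + 7*I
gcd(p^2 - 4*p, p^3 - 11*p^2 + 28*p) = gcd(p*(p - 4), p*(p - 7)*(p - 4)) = p^2 - 4*p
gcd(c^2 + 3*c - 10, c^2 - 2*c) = c - 2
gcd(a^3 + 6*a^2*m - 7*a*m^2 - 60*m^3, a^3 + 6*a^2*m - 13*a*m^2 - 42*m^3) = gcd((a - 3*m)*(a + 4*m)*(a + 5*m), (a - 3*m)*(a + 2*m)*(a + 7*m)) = a - 3*m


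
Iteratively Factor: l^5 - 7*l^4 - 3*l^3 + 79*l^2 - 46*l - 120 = (l + 3)*(l^4 - 10*l^3 + 27*l^2 - 2*l - 40) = (l - 2)*(l + 3)*(l^3 - 8*l^2 + 11*l + 20) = (l - 4)*(l - 2)*(l + 3)*(l^2 - 4*l - 5) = (l - 5)*(l - 4)*(l - 2)*(l + 3)*(l + 1)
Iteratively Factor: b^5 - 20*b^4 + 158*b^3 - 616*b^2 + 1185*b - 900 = (b - 4)*(b^4 - 16*b^3 + 94*b^2 - 240*b + 225) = (b - 4)*(b - 3)*(b^3 - 13*b^2 + 55*b - 75) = (b - 5)*(b - 4)*(b - 3)*(b^2 - 8*b + 15) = (b - 5)^2*(b - 4)*(b - 3)*(b - 3)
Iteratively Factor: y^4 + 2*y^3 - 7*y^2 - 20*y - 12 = (y + 1)*(y^3 + y^2 - 8*y - 12) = (y - 3)*(y + 1)*(y^2 + 4*y + 4) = (y - 3)*(y + 1)*(y + 2)*(y + 2)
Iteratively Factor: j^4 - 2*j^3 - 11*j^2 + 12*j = (j - 4)*(j^3 + 2*j^2 - 3*j) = (j - 4)*(j - 1)*(j^2 + 3*j) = j*(j - 4)*(j - 1)*(j + 3)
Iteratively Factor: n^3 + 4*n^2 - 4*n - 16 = (n - 2)*(n^2 + 6*n + 8) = (n - 2)*(n + 4)*(n + 2)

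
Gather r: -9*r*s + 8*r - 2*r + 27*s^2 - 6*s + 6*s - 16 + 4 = r*(6 - 9*s) + 27*s^2 - 12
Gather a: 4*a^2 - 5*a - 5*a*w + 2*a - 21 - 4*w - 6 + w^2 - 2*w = 4*a^2 + a*(-5*w - 3) + w^2 - 6*w - 27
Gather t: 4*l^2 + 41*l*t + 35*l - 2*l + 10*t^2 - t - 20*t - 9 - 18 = 4*l^2 + 33*l + 10*t^2 + t*(41*l - 21) - 27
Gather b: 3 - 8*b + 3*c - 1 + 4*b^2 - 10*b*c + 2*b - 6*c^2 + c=4*b^2 + b*(-10*c - 6) - 6*c^2 + 4*c + 2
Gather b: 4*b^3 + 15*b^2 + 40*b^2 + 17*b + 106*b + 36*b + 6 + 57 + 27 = 4*b^3 + 55*b^2 + 159*b + 90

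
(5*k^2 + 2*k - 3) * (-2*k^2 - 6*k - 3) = -10*k^4 - 34*k^3 - 21*k^2 + 12*k + 9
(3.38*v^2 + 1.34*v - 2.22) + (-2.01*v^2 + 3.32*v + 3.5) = 1.37*v^2 + 4.66*v + 1.28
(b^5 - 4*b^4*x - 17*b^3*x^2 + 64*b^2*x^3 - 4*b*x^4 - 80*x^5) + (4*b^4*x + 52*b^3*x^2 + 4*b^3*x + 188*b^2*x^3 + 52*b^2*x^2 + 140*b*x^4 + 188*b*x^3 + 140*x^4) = b^5 + 35*b^3*x^2 + 4*b^3*x + 252*b^2*x^3 + 52*b^2*x^2 + 136*b*x^4 + 188*b*x^3 - 80*x^5 + 140*x^4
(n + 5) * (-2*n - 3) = -2*n^2 - 13*n - 15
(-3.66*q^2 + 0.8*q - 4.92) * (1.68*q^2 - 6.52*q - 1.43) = -6.1488*q^4 + 25.2072*q^3 - 8.2478*q^2 + 30.9344*q + 7.0356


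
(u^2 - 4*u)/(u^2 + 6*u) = (u - 4)/(u + 6)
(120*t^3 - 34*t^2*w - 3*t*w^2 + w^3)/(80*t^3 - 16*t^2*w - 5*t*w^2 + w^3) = (6*t + w)/(4*t + w)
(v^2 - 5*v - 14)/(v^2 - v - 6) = (v - 7)/(v - 3)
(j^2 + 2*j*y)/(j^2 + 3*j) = (j + 2*y)/(j + 3)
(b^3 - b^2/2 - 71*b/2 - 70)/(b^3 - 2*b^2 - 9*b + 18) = (2*b^3 - b^2 - 71*b - 140)/(2*(b^3 - 2*b^2 - 9*b + 18))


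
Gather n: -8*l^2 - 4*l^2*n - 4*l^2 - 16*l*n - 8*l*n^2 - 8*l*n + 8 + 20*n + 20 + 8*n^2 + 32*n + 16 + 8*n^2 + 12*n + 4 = -12*l^2 + n^2*(16 - 8*l) + n*(-4*l^2 - 24*l + 64) + 48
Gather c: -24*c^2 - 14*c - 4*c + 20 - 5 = -24*c^2 - 18*c + 15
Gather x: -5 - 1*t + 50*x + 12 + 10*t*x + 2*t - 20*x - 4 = t + x*(10*t + 30) + 3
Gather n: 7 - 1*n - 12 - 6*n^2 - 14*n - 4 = -6*n^2 - 15*n - 9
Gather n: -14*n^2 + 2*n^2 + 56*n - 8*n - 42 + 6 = -12*n^2 + 48*n - 36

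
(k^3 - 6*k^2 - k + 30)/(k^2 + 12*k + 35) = (k^3 - 6*k^2 - k + 30)/(k^2 + 12*k + 35)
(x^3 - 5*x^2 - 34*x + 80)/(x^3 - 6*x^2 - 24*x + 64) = (x + 5)/(x + 4)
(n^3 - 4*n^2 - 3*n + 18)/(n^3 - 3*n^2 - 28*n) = (-n^3 + 4*n^2 + 3*n - 18)/(n*(-n^2 + 3*n + 28))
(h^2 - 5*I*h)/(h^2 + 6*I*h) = (h - 5*I)/(h + 6*I)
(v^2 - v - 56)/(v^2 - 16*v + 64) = (v + 7)/(v - 8)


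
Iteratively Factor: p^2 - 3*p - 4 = (p - 4)*(p + 1)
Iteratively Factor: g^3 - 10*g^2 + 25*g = (g - 5)*(g^2 - 5*g) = g*(g - 5)*(g - 5)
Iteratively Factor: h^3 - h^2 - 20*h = (h)*(h^2 - h - 20) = h*(h - 5)*(h + 4)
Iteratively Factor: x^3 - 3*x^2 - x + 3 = (x - 3)*(x^2 - 1) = (x - 3)*(x + 1)*(x - 1)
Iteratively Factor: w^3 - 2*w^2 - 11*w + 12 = (w + 3)*(w^2 - 5*w + 4) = (w - 1)*(w + 3)*(w - 4)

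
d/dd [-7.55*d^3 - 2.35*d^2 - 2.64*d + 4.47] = -22.65*d^2 - 4.7*d - 2.64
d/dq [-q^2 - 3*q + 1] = -2*q - 3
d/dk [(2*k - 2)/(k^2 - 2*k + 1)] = -2/(k^2 - 2*k + 1)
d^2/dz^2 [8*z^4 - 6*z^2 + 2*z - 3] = 96*z^2 - 12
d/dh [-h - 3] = -1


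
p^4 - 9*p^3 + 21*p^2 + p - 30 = (p - 5)*(p - 3)*(p - 2)*(p + 1)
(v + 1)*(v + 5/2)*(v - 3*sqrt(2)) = v^3 - 3*sqrt(2)*v^2 + 7*v^2/2 - 21*sqrt(2)*v/2 + 5*v/2 - 15*sqrt(2)/2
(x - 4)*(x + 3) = x^2 - x - 12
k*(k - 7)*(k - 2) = k^3 - 9*k^2 + 14*k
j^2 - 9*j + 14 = (j - 7)*(j - 2)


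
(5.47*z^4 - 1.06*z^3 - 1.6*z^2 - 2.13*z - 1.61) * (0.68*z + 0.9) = 3.7196*z^5 + 4.2022*z^4 - 2.042*z^3 - 2.8884*z^2 - 3.0118*z - 1.449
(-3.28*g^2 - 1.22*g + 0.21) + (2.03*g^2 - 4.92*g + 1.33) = -1.25*g^2 - 6.14*g + 1.54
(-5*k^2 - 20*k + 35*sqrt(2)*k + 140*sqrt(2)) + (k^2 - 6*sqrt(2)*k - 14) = -4*k^2 - 20*k + 29*sqrt(2)*k - 14 + 140*sqrt(2)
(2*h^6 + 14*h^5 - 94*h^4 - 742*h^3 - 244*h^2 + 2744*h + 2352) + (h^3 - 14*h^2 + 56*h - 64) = 2*h^6 + 14*h^5 - 94*h^4 - 741*h^3 - 258*h^2 + 2800*h + 2288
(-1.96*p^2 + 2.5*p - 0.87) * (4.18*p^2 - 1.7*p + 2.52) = -8.1928*p^4 + 13.782*p^3 - 12.8258*p^2 + 7.779*p - 2.1924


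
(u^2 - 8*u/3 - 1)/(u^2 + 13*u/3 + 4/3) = (u - 3)/(u + 4)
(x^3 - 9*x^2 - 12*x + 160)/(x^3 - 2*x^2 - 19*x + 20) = (x - 8)/(x - 1)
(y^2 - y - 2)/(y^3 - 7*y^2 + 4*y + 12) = 1/(y - 6)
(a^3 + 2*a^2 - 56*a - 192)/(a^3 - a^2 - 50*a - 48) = (a + 4)/(a + 1)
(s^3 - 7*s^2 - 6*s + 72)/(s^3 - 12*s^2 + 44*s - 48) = (s + 3)/(s - 2)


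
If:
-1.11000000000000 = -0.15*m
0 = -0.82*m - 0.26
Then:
No Solution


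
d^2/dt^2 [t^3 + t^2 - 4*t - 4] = 6*t + 2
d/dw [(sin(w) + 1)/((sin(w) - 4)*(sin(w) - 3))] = (-2*sin(w) + cos(w)^2 + 18)*cos(w)/((sin(w) - 4)^2*(sin(w) - 3)^2)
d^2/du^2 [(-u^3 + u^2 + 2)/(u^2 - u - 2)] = 4*(-u^3 + 3*u^2 - 9*u + 5)/(u^6 - 3*u^5 - 3*u^4 + 11*u^3 + 6*u^2 - 12*u - 8)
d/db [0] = 0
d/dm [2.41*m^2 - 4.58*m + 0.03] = 4.82*m - 4.58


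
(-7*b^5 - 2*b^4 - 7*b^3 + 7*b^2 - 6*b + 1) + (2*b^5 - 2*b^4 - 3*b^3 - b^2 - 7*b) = -5*b^5 - 4*b^4 - 10*b^3 + 6*b^2 - 13*b + 1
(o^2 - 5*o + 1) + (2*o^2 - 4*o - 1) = 3*o^2 - 9*o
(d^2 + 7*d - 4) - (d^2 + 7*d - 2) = -2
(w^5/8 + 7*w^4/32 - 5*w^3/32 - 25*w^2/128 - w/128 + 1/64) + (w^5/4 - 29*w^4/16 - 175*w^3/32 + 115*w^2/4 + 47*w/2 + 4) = 3*w^5/8 - 51*w^4/32 - 45*w^3/8 + 3655*w^2/128 + 3007*w/128 + 257/64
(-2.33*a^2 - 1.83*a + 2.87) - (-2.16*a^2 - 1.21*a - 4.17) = -0.17*a^2 - 0.62*a + 7.04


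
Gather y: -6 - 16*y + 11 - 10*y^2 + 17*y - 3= -10*y^2 + y + 2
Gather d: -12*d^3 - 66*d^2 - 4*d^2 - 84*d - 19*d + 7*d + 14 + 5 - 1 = -12*d^3 - 70*d^2 - 96*d + 18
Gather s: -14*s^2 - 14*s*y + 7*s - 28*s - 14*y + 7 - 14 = -14*s^2 + s*(-14*y - 21) - 14*y - 7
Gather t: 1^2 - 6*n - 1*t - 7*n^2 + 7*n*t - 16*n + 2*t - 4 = -7*n^2 - 22*n + t*(7*n + 1) - 3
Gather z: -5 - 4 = -9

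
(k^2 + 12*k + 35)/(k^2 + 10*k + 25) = (k + 7)/(k + 5)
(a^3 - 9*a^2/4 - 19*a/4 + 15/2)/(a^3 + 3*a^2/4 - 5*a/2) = (a - 3)/a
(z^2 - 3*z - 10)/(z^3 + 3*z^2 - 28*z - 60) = 1/(z + 6)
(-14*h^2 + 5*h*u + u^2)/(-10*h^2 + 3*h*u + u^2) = (7*h + u)/(5*h + u)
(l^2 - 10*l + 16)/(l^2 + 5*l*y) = (l^2 - 10*l + 16)/(l*(l + 5*y))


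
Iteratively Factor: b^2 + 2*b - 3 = (b + 3)*(b - 1)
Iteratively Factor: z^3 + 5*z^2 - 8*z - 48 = (z + 4)*(z^2 + z - 12) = (z - 3)*(z + 4)*(z + 4)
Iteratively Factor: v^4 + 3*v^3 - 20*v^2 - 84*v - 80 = (v + 2)*(v^3 + v^2 - 22*v - 40) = (v + 2)*(v + 4)*(v^2 - 3*v - 10) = (v - 5)*(v + 2)*(v + 4)*(v + 2)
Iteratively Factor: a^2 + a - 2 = (a + 2)*(a - 1)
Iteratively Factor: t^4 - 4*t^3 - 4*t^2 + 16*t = (t)*(t^3 - 4*t^2 - 4*t + 16) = t*(t + 2)*(t^2 - 6*t + 8) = t*(t - 4)*(t + 2)*(t - 2)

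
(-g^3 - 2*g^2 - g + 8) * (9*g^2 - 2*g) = -9*g^5 - 16*g^4 - 5*g^3 + 74*g^2 - 16*g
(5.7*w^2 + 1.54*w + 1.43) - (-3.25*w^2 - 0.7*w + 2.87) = 8.95*w^2 + 2.24*w - 1.44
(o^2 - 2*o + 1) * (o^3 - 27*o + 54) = o^5 - 2*o^4 - 26*o^3 + 108*o^2 - 135*o + 54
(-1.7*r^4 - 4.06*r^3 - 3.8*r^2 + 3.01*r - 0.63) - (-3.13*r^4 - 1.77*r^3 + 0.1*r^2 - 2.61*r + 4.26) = 1.43*r^4 - 2.29*r^3 - 3.9*r^2 + 5.62*r - 4.89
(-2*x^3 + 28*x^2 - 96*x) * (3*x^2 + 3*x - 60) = -6*x^5 + 78*x^4 - 84*x^3 - 1968*x^2 + 5760*x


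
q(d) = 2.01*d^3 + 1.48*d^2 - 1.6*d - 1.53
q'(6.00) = 233.24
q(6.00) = 476.31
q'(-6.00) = 197.72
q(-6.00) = -372.81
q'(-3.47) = 60.74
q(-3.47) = -62.14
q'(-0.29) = -1.95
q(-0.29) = -0.99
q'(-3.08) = 46.49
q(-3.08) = -41.29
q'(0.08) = -1.32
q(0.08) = -1.65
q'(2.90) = 57.70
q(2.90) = 55.30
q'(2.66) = 48.94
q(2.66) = 42.52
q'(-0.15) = -1.91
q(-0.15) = -1.26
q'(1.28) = 12.07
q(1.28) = 3.06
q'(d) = 6.03*d^2 + 2.96*d - 1.6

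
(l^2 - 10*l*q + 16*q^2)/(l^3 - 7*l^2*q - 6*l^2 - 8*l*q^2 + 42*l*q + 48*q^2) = (l - 2*q)/(l^2 + l*q - 6*l - 6*q)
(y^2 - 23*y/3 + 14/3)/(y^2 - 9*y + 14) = (y - 2/3)/(y - 2)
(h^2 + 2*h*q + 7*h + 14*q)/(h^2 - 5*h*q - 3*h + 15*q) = (h^2 + 2*h*q + 7*h + 14*q)/(h^2 - 5*h*q - 3*h + 15*q)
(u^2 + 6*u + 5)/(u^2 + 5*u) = (u + 1)/u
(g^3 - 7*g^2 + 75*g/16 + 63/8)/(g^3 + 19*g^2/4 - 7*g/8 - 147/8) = (4*g^2 - 21*g - 18)/(2*(2*g^2 + 13*g + 21))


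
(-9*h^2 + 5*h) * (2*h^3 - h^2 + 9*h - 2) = -18*h^5 + 19*h^4 - 86*h^3 + 63*h^2 - 10*h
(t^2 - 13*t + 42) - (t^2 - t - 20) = 62 - 12*t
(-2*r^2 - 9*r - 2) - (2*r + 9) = -2*r^2 - 11*r - 11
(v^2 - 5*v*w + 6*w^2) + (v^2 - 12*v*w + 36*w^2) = 2*v^2 - 17*v*w + 42*w^2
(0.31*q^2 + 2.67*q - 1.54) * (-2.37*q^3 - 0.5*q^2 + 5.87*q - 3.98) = -0.7347*q^5 - 6.4829*q^4 + 4.1345*q^3 + 15.2091*q^2 - 19.6664*q + 6.1292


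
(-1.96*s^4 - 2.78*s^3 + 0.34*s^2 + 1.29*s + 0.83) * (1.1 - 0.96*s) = 1.8816*s^5 + 0.512799999999999*s^4 - 3.3844*s^3 - 0.8644*s^2 + 0.6222*s + 0.913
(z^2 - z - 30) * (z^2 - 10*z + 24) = z^4 - 11*z^3 + 4*z^2 + 276*z - 720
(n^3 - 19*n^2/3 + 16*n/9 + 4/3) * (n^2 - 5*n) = n^5 - 34*n^4/3 + 301*n^3/9 - 68*n^2/9 - 20*n/3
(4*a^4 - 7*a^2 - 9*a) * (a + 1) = 4*a^5 + 4*a^4 - 7*a^3 - 16*a^2 - 9*a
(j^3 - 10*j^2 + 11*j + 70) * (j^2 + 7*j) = j^5 - 3*j^4 - 59*j^3 + 147*j^2 + 490*j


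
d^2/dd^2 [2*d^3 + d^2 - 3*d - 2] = 12*d + 2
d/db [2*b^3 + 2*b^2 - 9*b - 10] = 6*b^2 + 4*b - 9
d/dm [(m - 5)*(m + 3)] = 2*m - 2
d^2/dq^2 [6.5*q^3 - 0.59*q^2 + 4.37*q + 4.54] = 39.0*q - 1.18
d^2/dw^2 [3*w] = 0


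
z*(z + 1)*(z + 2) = z^3 + 3*z^2 + 2*z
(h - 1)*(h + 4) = h^2 + 3*h - 4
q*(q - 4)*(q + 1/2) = q^3 - 7*q^2/2 - 2*q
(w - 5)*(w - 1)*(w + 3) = w^3 - 3*w^2 - 13*w + 15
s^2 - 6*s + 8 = (s - 4)*(s - 2)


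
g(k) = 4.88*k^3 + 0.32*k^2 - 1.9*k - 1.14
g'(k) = 14.64*k^2 + 0.64*k - 1.9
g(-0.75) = -1.59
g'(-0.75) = 5.86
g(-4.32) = -380.39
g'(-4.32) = 268.55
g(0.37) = -1.55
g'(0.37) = 0.34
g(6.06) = 1085.12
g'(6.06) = 539.61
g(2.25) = 51.79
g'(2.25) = 73.66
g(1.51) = 13.52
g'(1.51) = 32.45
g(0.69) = -0.70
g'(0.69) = 5.51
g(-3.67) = -231.08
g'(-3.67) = 192.94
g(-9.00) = -3515.64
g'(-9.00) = 1178.18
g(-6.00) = -1032.30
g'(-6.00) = 521.30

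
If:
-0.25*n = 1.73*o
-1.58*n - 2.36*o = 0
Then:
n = 0.00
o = 0.00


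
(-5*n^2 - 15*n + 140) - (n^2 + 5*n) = -6*n^2 - 20*n + 140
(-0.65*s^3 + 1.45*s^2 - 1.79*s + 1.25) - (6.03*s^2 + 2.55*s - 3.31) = -0.65*s^3 - 4.58*s^2 - 4.34*s + 4.56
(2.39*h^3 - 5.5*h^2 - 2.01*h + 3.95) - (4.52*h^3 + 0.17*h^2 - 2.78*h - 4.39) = -2.13*h^3 - 5.67*h^2 + 0.77*h + 8.34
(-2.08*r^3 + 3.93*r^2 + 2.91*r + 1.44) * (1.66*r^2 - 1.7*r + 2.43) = -3.4528*r^5 + 10.0598*r^4 - 6.9048*r^3 + 6.9933*r^2 + 4.6233*r + 3.4992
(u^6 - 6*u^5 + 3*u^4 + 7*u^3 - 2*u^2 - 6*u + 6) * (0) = 0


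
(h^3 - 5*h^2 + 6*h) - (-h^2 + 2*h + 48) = h^3 - 4*h^2 + 4*h - 48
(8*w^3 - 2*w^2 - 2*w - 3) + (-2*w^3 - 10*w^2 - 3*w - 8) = 6*w^3 - 12*w^2 - 5*w - 11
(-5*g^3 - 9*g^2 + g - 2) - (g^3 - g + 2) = -6*g^3 - 9*g^2 + 2*g - 4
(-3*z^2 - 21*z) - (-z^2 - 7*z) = -2*z^2 - 14*z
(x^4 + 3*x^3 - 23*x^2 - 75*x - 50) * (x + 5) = x^5 + 8*x^4 - 8*x^3 - 190*x^2 - 425*x - 250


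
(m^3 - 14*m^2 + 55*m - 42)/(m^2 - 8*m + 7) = m - 6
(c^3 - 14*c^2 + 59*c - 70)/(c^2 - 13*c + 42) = (c^2 - 7*c + 10)/(c - 6)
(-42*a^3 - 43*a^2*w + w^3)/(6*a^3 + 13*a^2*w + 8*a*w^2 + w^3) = (-7*a + w)/(a + w)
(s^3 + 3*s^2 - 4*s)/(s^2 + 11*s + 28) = s*(s - 1)/(s + 7)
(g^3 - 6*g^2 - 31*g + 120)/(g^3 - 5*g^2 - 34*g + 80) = (g - 3)/(g - 2)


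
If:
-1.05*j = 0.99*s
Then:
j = -0.942857142857143*s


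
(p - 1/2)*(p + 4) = p^2 + 7*p/2 - 2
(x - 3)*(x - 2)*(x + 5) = x^3 - 19*x + 30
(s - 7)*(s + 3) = s^2 - 4*s - 21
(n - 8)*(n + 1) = n^2 - 7*n - 8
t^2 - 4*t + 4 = (t - 2)^2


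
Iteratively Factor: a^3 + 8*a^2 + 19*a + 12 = (a + 3)*(a^2 + 5*a + 4) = (a + 3)*(a + 4)*(a + 1)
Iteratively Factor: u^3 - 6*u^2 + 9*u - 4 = (u - 1)*(u^2 - 5*u + 4) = (u - 4)*(u - 1)*(u - 1)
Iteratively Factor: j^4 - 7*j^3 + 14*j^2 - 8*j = (j - 2)*(j^3 - 5*j^2 + 4*j) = (j - 2)*(j - 1)*(j^2 - 4*j) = j*(j - 2)*(j - 1)*(j - 4)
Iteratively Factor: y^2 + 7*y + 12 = (y + 4)*(y + 3)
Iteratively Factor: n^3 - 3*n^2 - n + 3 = (n - 1)*(n^2 - 2*n - 3) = (n - 3)*(n - 1)*(n + 1)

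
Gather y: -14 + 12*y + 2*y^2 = 2*y^2 + 12*y - 14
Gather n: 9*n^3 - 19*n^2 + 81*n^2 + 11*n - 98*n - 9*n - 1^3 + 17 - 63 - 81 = 9*n^3 + 62*n^2 - 96*n - 128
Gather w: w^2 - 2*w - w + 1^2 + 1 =w^2 - 3*w + 2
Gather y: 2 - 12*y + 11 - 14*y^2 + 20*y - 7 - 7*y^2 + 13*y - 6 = -21*y^2 + 21*y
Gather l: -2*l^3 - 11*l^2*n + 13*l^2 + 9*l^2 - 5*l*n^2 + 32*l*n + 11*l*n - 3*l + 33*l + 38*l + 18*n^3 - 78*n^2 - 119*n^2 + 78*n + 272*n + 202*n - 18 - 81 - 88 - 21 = -2*l^3 + l^2*(22 - 11*n) + l*(-5*n^2 + 43*n + 68) + 18*n^3 - 197*n^2 + 552*n - 208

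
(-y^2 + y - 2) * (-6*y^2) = 6*y^4 - 6*y^3 + 12*y^2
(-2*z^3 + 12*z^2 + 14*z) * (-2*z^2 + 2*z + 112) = 4*z^5 - 28*z^4 - 228*z^3 + 1372*z^2 + 1568*z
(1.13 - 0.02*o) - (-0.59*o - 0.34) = 0.57*o + 1.47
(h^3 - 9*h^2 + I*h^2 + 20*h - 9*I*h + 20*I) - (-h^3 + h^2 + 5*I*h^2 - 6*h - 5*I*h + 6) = 2*h^3 - 10*h^2 - 4*I*h^2 + 26*h - 4*I*h - 6 + 20*I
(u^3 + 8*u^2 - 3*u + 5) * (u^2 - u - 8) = u^5 + 7*u^4 - 19*u^3 - 56*u^2 + 19*u - 40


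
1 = 1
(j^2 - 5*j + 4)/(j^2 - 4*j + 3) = (j - 4)/(j - 3)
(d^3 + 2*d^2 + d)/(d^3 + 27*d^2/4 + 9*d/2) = 4*(d^2 + 2*d + 1)/(4*d^2 + 27*d + 18)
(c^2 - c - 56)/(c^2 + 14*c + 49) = (c - 8)/(c + 7)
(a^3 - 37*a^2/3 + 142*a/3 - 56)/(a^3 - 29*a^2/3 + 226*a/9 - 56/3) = 3*(a - 4)/(3*a - 4)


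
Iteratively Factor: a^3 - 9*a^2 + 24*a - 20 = (a - 5)*(a^2 - 4*a + 4) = (a - 5)*(a - 2)*(a - 2)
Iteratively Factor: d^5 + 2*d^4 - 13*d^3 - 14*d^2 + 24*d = (d - 3)*(d^4 + 5*d^3 + 2*d^2 - 8*d) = d*(d - 3)*(d^3 + 5*d^2 + 2*d - 8) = d*(d - 3)*(d + 4)*(d^2 + d - 2) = d*(d - 3)*(d + 2)*(d + 4)*(d - 1)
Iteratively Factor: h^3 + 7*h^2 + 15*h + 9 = (h + 3)*(h^2 + 4*h + 3) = (h + 3)^2*(h + 1)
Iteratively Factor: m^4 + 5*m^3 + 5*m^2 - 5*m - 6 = (m + 1)*(m^3 + 4*m^2 + m - 6) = (m + 1)*(m + 2)*(m^2 + 2*m - 3) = (m - 1)*(m + 1)*(m + 2)*(m + 3)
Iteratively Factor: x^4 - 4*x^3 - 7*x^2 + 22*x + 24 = (x - 4)*(x^3 - 7*x - 6) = (x - 4)*(x + 1)*(x^2 - x - 6) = (x - 4)*(x + 1)*(x + 2)*(x - 3)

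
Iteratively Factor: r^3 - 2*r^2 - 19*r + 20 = (r + 4)*(r^2 - 6*r + 5) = (r - 1)*(r + 4)*(r - 5)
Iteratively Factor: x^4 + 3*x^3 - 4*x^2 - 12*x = (x - 2)*(x^3 + 5*x^2 + 6*x) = x*(x - 2)*(x^2 + 5*x + 6) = x*(x - 2)*(x + 3)*(x + 2)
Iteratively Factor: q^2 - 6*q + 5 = (q - 5)*(q - 1)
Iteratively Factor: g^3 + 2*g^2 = (g + 2)*(g^2) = g*(g + 2)*(g)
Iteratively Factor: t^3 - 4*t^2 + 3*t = (t - 3)*(t^2 - t) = t*(t - 3)*(t - 1)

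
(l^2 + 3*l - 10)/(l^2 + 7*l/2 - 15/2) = 2*(l - 2)/(2*l - 3)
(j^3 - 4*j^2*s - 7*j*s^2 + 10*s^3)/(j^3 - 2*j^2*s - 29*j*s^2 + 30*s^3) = (-j^2 + 3*j*s + 10*s^2)/(-j^2 + j*s + 30*s^2)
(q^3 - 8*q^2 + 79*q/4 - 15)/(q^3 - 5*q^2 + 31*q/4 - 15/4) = (q - 4)/(q - 1)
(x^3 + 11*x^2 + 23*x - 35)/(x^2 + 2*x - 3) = (x^2 + 12*x + 35)/(x + 3)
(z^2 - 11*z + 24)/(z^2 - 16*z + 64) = (z - 3)/(z - 8)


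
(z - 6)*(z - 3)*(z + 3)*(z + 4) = z^4 - 2*z^3 - 33*z^2 + 18*z + 216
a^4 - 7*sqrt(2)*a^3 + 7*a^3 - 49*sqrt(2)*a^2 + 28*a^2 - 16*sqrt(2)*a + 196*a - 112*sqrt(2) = (a + 7)*(a - 4*sqrt(2))*(a - 2*sqrt(2))*(a - sqrt(2))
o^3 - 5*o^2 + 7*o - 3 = (o - 3)*(o - 1)^2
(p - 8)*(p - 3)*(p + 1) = p^3 - 10*p^2 + 13*p + 24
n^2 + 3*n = n*(n + 3)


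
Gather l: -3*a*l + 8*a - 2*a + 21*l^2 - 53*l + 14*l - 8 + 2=6*a + 21*l^2 + l*(-3*a - 39) - 6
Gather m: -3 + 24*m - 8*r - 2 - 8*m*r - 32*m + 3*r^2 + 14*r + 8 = m*(-8*r - 8) + 3*r^2 + 6*r + 3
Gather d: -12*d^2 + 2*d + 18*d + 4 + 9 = -12*d^2 + 20*d + 13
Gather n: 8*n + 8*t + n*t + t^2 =n*(t + 8) + t^2 + 8*t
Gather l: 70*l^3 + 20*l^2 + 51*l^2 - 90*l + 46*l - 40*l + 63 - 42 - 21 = 70*l^3 + 71*l^2 - 84*l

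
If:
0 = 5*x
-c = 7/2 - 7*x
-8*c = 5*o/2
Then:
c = -7/2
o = 56/5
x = 0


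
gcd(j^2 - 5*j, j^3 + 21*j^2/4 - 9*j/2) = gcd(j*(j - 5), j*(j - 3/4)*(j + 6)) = j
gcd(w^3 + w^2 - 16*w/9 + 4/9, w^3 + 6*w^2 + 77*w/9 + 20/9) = 1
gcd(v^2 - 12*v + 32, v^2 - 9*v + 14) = 1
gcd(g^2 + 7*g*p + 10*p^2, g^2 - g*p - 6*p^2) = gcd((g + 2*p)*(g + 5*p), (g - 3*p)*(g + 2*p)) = g + 2*p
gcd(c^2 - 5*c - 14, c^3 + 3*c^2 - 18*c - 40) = c + 2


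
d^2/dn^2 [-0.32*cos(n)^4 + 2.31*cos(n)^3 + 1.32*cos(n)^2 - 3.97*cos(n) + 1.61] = 5.12*cos(n)^4 - 20.79*cos(n)^3 - 9.12*cos(n)^2 + 17.83*cos(n) + 2.64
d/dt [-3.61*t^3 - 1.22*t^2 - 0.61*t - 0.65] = -10.83*t^2 - 2.44*t - 0.61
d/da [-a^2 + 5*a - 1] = 5 - 2*a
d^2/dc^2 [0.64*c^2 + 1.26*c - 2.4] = 1.28000000000000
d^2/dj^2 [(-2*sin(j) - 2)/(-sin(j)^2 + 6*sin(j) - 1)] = 2*(-sin(j)^5 - 10*sin(j)^4 + 26*sin(j)^3 - 32*sin(j)^2 - 49*sin(j) + 82)/(sin(j)^2 - 6*sin(j) + 1)^3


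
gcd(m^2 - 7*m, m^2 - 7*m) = m^2 - 7*m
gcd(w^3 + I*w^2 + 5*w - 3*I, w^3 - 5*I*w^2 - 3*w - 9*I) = 1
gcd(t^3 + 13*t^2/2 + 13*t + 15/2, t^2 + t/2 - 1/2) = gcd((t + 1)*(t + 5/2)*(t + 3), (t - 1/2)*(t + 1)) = t + 1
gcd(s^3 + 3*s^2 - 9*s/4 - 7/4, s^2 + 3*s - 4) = s - 1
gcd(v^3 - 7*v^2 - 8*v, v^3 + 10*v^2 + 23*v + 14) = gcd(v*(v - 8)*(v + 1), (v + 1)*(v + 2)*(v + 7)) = v + 1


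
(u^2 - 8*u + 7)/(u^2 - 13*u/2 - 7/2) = 2*(u - 1)/(2*u + 1)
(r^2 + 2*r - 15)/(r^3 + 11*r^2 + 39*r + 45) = (r - 3)/(r^2 + 6*r + 9)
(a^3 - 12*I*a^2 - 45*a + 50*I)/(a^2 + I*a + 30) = (a^2 - 7*I*a - 10)/(a + 6*I)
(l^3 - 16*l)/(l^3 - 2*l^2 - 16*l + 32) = l/(l - 2)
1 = 1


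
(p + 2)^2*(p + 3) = p^3 + 7*p^2 + 16*p + 12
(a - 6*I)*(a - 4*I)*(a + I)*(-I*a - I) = -I*a^4 - 9*a^3 - I*a^3 - 9*a^2 + 14*I*a^2 - 24*a + 14*I*a - 24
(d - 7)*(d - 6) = d^2 - 13*d + 42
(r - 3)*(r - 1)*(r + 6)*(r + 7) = r^4 + 9*r^3 - 7*r^2 - 129*r + 126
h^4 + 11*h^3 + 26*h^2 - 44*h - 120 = (h - 2)*(h + 2)*(h + 5)*(h + 6)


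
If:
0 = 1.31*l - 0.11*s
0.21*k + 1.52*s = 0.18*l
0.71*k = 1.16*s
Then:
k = 0.00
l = 0.00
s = 0.00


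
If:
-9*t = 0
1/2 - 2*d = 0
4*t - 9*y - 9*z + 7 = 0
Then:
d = 1/4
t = 0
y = 7/9 - z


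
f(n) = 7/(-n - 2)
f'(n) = 7/(-n - 2)^2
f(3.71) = -1.23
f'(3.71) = 0.21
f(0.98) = -2.35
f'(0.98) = 0.79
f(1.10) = -2.26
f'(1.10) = 0.73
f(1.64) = -1.92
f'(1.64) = 0.53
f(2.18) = -1.67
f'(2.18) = 0.40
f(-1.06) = -7.45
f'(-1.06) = 7.92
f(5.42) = -0.94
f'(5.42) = 0.13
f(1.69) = -1.90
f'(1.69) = 0.51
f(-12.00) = 0.70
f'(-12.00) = 0.07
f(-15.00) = 0.54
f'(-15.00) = 0.04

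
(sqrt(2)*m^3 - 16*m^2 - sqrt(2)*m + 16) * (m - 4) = sqrt(2)*m^4 - 16*m^3 - 4*sqrt(2)*m^3 - sqrt(2)*m^2 + 64*m^2 + 4*sqrt(2)*m + 16*m - 64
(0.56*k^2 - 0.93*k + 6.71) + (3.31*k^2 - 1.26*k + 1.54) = 3.87*k^2 - 2.19*k + 8.25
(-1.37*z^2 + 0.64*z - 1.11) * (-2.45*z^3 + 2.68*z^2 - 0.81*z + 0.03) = 3.3565*z^5 - 5.2396*z^4 + 5.5444*z^3 - 3.5343*z^2 + 0.9183*z - 0.0333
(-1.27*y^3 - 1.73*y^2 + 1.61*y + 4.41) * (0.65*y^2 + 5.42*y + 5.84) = -0.8255*y^5 - 8.0079*y^4 - 15.7469*y^3 + 1.4895*y^2 + 33.3046*y + 25.7544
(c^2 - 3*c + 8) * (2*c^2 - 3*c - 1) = 2*c^4 - 9*c^3 + 24*c^2 - 21*c - 8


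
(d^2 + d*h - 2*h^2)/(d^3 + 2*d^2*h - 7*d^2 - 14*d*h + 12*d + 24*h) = (d - h)/(d^2 - 7*d + 12)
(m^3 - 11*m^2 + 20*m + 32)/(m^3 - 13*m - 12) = (m - 8)/(m + 3)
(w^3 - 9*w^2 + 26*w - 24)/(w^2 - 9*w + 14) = (w^2 - 7*w + 12)/(w - 7)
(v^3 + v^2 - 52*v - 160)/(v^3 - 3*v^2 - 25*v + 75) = (v^2 - 4*v - 32)/(v^2 - 8*v + 15)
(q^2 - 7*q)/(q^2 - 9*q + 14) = q/(q - 2)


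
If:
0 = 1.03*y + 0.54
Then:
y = -0.52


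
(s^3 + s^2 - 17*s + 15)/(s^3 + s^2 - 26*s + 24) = (s^2 + 2*s - 15)/(s^2 + 2*s - 24)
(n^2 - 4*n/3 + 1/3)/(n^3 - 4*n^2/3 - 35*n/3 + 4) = (n - 1)/(n^2 - n - 12)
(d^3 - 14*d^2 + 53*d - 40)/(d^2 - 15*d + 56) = (d^2 - 6*d + 5)/(d - 7)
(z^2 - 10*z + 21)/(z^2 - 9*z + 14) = (z - 3)/(z - 2)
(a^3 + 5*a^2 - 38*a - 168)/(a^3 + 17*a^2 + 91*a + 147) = (a^2 - 2*a - 24)/(a^2 + 10*a + 21)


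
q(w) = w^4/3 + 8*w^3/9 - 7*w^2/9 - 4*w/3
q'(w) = 4*w^3/3 + 8*w^2/3 - 14*w/9 - 4/3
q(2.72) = 26.75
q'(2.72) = 41.00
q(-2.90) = -0.78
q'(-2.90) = -6.91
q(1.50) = 0.94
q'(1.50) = 6.83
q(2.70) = 25.94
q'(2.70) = 40.15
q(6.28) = 699.57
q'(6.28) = 424.30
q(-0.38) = 0.35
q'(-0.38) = -0.43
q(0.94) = -0.94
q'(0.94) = 0.67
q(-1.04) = -0.06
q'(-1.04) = 1.67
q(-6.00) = 220.00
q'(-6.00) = -184.00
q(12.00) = 8320.00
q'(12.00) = 2668.00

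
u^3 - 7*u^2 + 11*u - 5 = (u - 5)*(u - 1)^2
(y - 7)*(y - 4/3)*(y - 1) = y^3 - 28*y^2/3 + 53*y/3 - 28/3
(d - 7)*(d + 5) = d^2 - 2*d - 35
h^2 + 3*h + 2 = (h + 1)*(h + 2)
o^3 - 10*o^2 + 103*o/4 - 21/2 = (o - 6)*(o - 7/2)*(o - 1/2)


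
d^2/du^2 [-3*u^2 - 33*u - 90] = -6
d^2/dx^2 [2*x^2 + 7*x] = 4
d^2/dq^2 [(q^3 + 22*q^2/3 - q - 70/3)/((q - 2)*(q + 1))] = 8*(7*q^3 - 15*q^2 + 57*q - 29)/(3*(q^6 - 3*q^5 - 3*q^4 + 11*q^3 + 6*q^2 - 12*q - 8))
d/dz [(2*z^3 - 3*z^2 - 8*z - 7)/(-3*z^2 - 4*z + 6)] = 2*(-3*z^4 - 8*z^3 + 12*z^2 - 39*z - 38)/(9*z^4 + 24*z^3 - 20*z^2 - 48*z + 36)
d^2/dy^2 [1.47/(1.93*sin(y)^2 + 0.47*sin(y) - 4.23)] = (-21.902412*sin(y)^4 - 4.000311*sin(y)^3 - 15.474837*sin(y)^2 + 5.078115*sin(y) + 24.651312)/(1.93*sin(y)^2 + 0.47*sin(y) - 4.23)^3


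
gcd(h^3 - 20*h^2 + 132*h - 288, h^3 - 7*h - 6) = 1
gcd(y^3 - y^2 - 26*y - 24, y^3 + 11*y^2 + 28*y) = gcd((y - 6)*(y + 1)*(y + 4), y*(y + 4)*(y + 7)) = y + 4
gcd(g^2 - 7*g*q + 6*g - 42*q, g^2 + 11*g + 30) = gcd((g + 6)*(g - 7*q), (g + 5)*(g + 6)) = g + 6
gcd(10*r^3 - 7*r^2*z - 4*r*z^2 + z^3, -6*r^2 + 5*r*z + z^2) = -r + z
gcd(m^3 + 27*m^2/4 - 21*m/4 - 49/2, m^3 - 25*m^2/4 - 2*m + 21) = m^2 - m/4 - 7/2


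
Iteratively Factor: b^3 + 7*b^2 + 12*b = (b)*(b^2 + 7*b + 12) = b*(b + 4)*(b + 3)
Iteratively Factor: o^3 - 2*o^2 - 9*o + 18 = (o - 3)*(o^2 + o - 6) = (o - 3)*(o - 2)*(o + 3)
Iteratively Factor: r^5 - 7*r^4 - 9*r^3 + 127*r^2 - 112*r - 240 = (r - 5)*(r^4 - 2*r^3 - 19*r^2 + 32*r + 48) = (r - 5)*(r + 1)*(r^3 - 3*r^2 - 16*r + 48) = (r - 5)*(r + 1)*(r + 4)*(r^2 - 7*r + 12) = (r - 5)*(r - 4)*(r + 1)*(r + 4)*(r - 3)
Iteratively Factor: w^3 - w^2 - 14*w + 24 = (w - 2)*(w^2 + w - 12) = (w - 3)*(w - 2)*(w + 4)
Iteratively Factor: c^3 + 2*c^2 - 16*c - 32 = (c + 2)*(c^2 - 16) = (c - 4)*(c + 2)*(c + 4)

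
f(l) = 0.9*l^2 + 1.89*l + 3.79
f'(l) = 1.8*l + 1.89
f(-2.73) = 5.34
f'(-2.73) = -3.02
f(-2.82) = 5.62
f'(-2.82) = -3.19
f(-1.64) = 3.11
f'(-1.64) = -1.06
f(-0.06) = 3.68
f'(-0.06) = 1.78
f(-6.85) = 33.07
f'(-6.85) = -10.44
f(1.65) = 9.36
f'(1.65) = 4.86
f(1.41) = 8.24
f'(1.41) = 4.43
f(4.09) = 26.58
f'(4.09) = 9.25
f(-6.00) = 24.85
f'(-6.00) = -8.91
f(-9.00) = 59.68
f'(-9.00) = -14.31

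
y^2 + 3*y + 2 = (y + 1)*(y + 2)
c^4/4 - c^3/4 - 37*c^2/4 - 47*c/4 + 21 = (c/4 + 1)*(c - 7)*(c - 1)*(c + 3)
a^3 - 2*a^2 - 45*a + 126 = (a - 6)*(a - 3)*(a + 7)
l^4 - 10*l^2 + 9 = (l - 3)*(l - 1)*(l + 1)*(l + 3)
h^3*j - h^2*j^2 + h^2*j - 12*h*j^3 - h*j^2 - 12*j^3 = (h - 4*j)*(h + 3*j)*(h*j + j)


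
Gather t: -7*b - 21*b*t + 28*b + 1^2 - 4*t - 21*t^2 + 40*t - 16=21*b - 21*t^2 + t*(36 - 21*b) - 15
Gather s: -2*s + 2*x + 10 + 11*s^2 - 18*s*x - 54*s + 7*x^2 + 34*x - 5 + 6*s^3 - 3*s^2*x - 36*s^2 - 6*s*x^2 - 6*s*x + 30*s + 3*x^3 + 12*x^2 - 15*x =6*s^3 + s^2*(-3*x - 25) + s*(-6*x^2 - 24*x - 26) + 3*x^3 + 19*x^2 + 21*x + 5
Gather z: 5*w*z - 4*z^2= 5*w*z - 4*z^2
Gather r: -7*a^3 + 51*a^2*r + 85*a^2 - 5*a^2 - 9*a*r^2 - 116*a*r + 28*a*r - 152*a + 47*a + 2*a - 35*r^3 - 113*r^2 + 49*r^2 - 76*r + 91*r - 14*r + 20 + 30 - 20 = -7*a^3 + 80*a^2 - 103*a - 35*r^3 + r^2*(-9*a - 64) + r*(51*a^2 - 88*a + 1) + 30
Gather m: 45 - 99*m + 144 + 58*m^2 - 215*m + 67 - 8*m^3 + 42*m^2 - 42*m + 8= -8*m^3 + 100*m^2 - 356*m + 264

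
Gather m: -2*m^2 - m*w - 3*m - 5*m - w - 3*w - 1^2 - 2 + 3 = -2*m^2 + m*(-w - 8) - 4*w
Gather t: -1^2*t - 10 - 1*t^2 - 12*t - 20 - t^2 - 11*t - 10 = -2*t^2 - 24*t - 40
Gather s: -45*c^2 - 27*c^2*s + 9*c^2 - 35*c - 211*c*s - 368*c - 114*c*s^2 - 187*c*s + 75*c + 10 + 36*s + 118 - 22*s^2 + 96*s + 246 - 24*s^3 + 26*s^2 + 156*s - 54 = -36*c^2 - 328*c - 24*s^3 + s^2*(4 - 114*c) + s*(-27*c^2 - 398*c + 288) + 320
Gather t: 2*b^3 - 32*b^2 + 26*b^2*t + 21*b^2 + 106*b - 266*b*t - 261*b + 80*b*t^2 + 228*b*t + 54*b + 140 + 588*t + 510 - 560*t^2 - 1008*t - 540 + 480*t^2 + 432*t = 2*b^3 - 11*b^2 - 101*b + t^2*(80*b - 80) + t*(26*b^2 - 38*b + 12) + 110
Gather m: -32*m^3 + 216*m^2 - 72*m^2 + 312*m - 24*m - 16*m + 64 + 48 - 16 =-32*m^3 + 144*m^2 + 272*m + 96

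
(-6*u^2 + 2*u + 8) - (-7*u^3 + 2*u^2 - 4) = 7*u^3 - 8*u^2 + 2*u + 12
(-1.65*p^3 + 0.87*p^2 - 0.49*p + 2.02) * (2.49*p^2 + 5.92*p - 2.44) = -4.1085*p^5 - 7.6017*p^4 + 7.9563*p^3 + 0.00620000000000109*p^2 + 13.154*p - 4.9288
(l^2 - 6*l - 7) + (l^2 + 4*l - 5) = 2*l^2 - 2*l - 12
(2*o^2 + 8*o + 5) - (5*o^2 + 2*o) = -3*o^2 + 6*o + 5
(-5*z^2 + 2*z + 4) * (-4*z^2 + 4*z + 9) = 20*z^4 - 28*z^3 - 53*z^2 + 34*z + 36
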